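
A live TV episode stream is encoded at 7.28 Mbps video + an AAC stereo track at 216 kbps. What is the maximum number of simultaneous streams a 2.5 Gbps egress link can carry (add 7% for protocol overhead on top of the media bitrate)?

Audio: 216 kbps = 0.216 Mbps.
Per-viewer media rate: 7.496 Mbps.
On the wire with 7% overhead: 8.021 Mbps.
2.5 Gbps = 2,500 Mbps; 2,500 / 8.021 = 311.69 → 311 viewers.

311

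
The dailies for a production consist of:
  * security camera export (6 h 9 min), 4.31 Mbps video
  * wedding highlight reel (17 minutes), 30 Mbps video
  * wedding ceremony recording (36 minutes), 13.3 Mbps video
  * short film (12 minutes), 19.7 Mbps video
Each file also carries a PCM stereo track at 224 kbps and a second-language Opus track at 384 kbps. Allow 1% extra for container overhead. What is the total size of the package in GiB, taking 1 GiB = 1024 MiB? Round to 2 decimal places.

21.72 GiB

Audio total: 224 + 384 = 608 kbps = 0.608 Mbps.
security camera export: 4.918 Mbps × 22140 s × 1.01 = 109973.4 Mb
wedding highlight reel: 30.608 Mbps × 1020 s × 1.01 = 31532.4 Mb
wedding ceremony recording: 13.908 Mbps × 2160 s × 1.01 = 30341.7 Mb
short film: 20.308 Mbps × 720 s × 1.01 = 14768.0 Mb
Total: 186615.4 Mb = 23326.9 MB.
= 21.72 GiB.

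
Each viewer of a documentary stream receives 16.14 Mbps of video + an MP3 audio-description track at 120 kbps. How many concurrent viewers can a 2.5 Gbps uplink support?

Audio: 120 kbps = 0.120 Mbps.
Per-viewer media rate: 16.260 Mbps.
2.5 Gbps = 2,500 Mbps; 2,500 / 16.260 = 153.75 → 153 viewers.

153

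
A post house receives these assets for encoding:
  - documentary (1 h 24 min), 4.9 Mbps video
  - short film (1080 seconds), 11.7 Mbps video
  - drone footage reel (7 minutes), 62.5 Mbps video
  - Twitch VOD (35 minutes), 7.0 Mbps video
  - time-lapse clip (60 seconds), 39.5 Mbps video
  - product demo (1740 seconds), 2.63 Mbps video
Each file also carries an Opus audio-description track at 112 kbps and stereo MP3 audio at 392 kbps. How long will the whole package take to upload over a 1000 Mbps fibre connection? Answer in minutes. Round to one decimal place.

1.5 minutes

Audio total: 112 + 392 = 504 kbps = 0.504 Mbps.
documentary: 5.404 Mbps × 5040 s = 27236.2 Mb
short film: 12.204 Mbps × 1080 s = 13180.3 Mb
drone footage reel: 63.004 Mbps × 420 s = 26461.7 Mb
Twitch VOD: 7.504 Mbps × 2100 s = 15758.4 Mb
time-lapse clip: 40.004 Mbps × 60 s = 2400.2 Mb
product demo: 3.134 Mbps × 1740 s = 5453.2 Mb
Total: 90490.0 Mb = 11311.2 MB.
At 1000 Mbps: 90490.0 / 1000 = 90 s ≈ 1.51 minutes.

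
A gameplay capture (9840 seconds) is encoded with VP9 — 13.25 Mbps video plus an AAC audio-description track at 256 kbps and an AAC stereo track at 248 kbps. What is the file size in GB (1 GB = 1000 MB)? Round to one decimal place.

Audio total: 256 + 248 = 504 kbps = 0.504 Mbps.
Total bitrate: 13.25 + 0.504 = 13.754 Mbps.
Stream data: 13.754 Mbps × 9840 s = 135339.4 Mb.
135,339 Mb ÷ 8 = 16,917 MB → 16.92 GB.

16.9 GB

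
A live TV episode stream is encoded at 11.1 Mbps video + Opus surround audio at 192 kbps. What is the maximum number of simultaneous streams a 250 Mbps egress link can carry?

22

Audio: 192 kbps = 0.192 Mbps.
Per-viewer media rate: 11.292 Mbps.
250 Mbps = 250.0 Mbps; 250.0 / 11.292 = 22.14 → 22 viewers.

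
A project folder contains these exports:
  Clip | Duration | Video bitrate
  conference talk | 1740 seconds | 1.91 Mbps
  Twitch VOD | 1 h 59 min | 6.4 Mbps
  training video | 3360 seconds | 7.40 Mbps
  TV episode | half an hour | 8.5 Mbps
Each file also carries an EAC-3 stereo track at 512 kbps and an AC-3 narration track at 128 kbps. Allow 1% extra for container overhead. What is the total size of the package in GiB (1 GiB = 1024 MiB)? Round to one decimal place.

11.5 GiB

Audio total: 512 + 128 = 640 kbps = 0.640 Mbps.
conference talk: 2.550 Mbps × 1740 s × 1.01 = 4481.4 Mb
Twitch VOD: 7.040 Mbps × 7140 s × 1.01 = 50768.3 Mb
training video: 8.040 Mbps × 3360 s × 1.01 = 27284.5 Mb
TV episode: 9.140 Mbps × 1800 s × 1.01 = 16616.5 Mb
Total: 99150.7 Mb = 12393.8 MB.
= 11.54 GiB.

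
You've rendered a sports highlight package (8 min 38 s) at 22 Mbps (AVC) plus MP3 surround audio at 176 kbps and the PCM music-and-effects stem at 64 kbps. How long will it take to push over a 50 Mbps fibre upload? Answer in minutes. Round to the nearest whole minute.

4 minutes

8 min 38 s = 518 s
Audio total: 176 + 64 = 240 kbps = 0.240 Mbps.
Total bitrate: 22.240 Mbps.
File: 22.240 Mbps × 518 s = 11520.3 Mb.
At 50 Mbps: 11520.3 / 50 = 230.4 s ≈ 3.84 minutes.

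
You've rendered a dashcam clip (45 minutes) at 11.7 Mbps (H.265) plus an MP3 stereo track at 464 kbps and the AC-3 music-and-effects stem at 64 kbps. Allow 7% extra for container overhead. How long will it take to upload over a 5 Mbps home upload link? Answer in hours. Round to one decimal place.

2.0 hours

45 min = 2700 s
Audio total: 464 + 64 = 528 kbps = 0.528 Mbps.
Total bitrate: 12.228 Mbps.
File: 12.228 Mbps × 2700 s = 33015.6 Mb.
With 7% container overhead: ×1.07. → 35326.7 Mb.
At 5 Mbps: 35326.7 / 5 = 7065.3 s ≈ 1.96 hours.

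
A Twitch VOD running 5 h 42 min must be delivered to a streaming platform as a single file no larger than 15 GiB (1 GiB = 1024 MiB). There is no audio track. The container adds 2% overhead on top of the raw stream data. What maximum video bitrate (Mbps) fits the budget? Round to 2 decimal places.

Budget: 15 GiB = 128849.0 Mb.
Stream payload after overhead: 128849.0 / 1.02 = 126322.6 Mb.
5 h 42 min = 342 min = 20520 s
Total bitrate budget: 126322.6 Mb / 20520 s = 6.156 Mbps.

6.16 Mbps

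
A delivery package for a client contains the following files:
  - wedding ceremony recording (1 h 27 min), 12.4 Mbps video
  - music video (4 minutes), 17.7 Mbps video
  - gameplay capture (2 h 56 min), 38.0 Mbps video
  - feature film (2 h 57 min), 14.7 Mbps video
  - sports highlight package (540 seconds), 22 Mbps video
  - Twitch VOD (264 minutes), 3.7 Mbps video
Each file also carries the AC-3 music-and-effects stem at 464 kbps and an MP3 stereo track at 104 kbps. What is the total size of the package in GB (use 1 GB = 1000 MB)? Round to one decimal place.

90.2 GB

Audio total: 464 + 104 = 568 kbps = 0.568 Mbps.
wedding ceremony recording: 12.968 Mbps × 5220 s = 67693.0 Mb
music video: 18.268 Mbps × 240 s = 4384.3 Mb
gameplay capture: 38.568 Mbps × 10560 s = 407278.1 Mb
feature film: 15.268 Mbps × 10620 s = 162146.2 Mb
sports highlight package: 22.568 Mbps × 540 s = 12186.7 Mb
Twitch VOD: 4.268 Mbps × 15840 s = 67605.1 Mb
Total: 721293.4 Mb = 90161.7 MB.
= 90.16 GB.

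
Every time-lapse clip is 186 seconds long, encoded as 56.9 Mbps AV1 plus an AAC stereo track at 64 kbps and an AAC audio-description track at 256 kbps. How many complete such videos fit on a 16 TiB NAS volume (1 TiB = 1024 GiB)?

Audio total: 64 + 256 = 320 kbps = 0.320 Mbps.
Total bitrate: 57.220 Mbps.
Per item: 57.220 Mbps × 186 s = 10,643 Mb = 1,330 MB.
Capacity: 16 TiB = 140,737,488 Mb; 13223.58 items → 13223 complete.

13223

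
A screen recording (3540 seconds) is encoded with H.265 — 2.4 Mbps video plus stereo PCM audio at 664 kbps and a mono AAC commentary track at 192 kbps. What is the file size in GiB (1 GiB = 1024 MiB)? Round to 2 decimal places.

1.34 GiB

Audio total: 664 + 192 = 856 kbps = 0.856 Mbps.
Total bitrate: 2.4 + 0.856 = 3.256 Mbps.
Stream data: 3.256 Mbps × 3540 s = 11526.2 Mb.
11,526 Mb = 1,440,780,000 bytes ÷ 1,073,741,824 = 1.342 GiB.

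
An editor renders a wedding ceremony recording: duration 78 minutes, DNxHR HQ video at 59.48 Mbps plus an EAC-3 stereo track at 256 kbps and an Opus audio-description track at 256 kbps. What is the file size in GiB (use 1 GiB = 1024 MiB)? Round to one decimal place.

32.7 GiB

78 min = 4680 s
Audio total: 256 + 256 = 512 kbps = 0.512 Mbps.
Total bitrate: 59.48 + 0.512 = 59.992 Mbps.
Stream data: 59.992 Mbps × 4680 s = 280762.6 Mb.
280,763 Mb = 35,095,320,000 bytes ÷ 1,073,741,824 = 32.69 GiB.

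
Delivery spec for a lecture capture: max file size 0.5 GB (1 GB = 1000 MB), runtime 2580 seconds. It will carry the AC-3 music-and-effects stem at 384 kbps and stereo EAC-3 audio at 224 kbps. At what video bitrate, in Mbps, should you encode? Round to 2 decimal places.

Budget: 0.5 GB = 4000.0 Mb.
Total bitrate budget: 4000.0 Mb / 2580 s = 1.550 Mbps.
Audio total: 384 + 224 = 608 kbps = 0.608 Mbps.
Video: 1.550 − 0.608 = 0.942 Mbps.

0.94 Mbps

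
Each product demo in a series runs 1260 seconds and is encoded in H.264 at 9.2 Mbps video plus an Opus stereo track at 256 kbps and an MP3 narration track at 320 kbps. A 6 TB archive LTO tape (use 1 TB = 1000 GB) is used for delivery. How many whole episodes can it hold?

Audio total: 256 + 320 = 576 kbps = 0.576 Mbps.
Total bitrate: 9.776 Mbps.
Per item: 9.776 Mbps × 1260 s = 12,318 Mb = 1,540 MB.
Capacity: 6 TB = 48,000,000 Mb; 3896.81 items → 3896 complete.

3896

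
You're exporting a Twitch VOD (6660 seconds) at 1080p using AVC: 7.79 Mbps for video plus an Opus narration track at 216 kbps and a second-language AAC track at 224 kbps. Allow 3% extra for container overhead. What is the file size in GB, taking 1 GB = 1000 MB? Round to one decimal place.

7.1 GB

Audio total: 216 + 224 = 440 kbps = 0.440 Mbps.
Total bitrate: 7.79 + 0.440 = 8.230 Mbps.
Stream data: 8.230 Mbps × 6660 s = 54811.8 Mb.
With 3% container overhead: ×1.03.
56,456 Mb ÷ 8 = 7,057 MB → 7.057 GB.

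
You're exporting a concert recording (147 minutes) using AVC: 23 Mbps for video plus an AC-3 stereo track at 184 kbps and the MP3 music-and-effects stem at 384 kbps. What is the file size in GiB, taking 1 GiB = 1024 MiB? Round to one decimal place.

147 min = 8820 s
Audio total: 184 + 384 = 568 kbps = 0.568 Mbps.
Total bitrate: 23 + 0.568 = 23.568 Mbps.
Stream data: 23.568 Mbps × 8820 s = 207869.8 Mb.
207,870 Mb = 25,983,720,000 bytes ÷ 1,073,741,824 = 24.20 GiB.

24.2 GiB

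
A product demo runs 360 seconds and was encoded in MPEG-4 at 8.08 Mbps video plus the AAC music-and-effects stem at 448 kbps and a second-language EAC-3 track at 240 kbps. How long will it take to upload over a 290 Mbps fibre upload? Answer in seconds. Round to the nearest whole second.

11 seconds

Audio total: 448 + 240 = 688 kbps = 0.688 Mbps.
Total bitrate: 8.768 Mbps.
File: 8.768 Mbps × 360 s = 3156.5 Mb.
At 290 Mbps: 3156.5 / 290 = 10.9 s ≈ 10.9 seconds.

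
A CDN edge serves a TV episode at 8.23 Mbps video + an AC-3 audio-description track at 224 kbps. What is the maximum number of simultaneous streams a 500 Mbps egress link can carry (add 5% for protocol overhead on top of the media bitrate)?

Audio: 224 kbps = 0.224 Mbps.
Per-viewer media rate: 8.454 Mbps.
On the wire with 5% overhead: 8.877 Mbps.
500 Mbps = 500.0 Mbps; 500.0 / 8.877 = 56.33 → 56 viewers.

56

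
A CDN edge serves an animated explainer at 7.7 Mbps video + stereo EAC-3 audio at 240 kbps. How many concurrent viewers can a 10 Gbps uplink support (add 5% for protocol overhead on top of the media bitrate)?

Audio: 240 kbps = 0.240 Mbps.
Per-viewer media rate: 7.940 Mbps.
On the wire with 5% overhead: 8.337 Mbps.
10 Gbps = 10,000 Mbps; 10,000 / 8.337 = 1199.47 → 1199 viewers.

1199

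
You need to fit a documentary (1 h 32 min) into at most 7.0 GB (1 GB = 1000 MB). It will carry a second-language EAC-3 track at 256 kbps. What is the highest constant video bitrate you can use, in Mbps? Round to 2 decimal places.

9.89 Mbps

Budget: 7.0 GB = 56000.0 Mb.
1 h 32 min = 92 min = 5520 s
Total bitrate budget: 56000.0 Mb / 5520 s = 10.145 Mbps.
Audio: 256 kbps = 0.256 Mbps.
Video: 10.145 − 0.256 = 9.889 Mbps.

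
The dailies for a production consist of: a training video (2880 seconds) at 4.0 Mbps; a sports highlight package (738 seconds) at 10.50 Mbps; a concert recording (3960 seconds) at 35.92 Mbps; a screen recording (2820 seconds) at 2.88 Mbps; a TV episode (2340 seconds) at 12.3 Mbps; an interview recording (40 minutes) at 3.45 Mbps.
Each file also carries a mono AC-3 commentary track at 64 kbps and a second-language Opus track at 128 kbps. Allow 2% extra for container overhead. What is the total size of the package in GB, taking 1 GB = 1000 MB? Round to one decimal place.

Audio total: 64 + 128 = 192 kbps = 0.192 Mbps.
training video: 4.192 Mbps × 2880 s × 1.02 = 12314.4 Mb
sports highlight package: 10.692 Mbps × 738 s × 1.02 = 8048.5 Mb
concert recording: 36.112 Mbps × 3960 s × 1.02 = 145863.6 Mb
screen recording: 3.072 Mbps × 2820 s × 1.02 = 8836.3 Mb
TV episode: 12.492 Mbps × 2340 s × 1.02 = 29815.9 Mb
interview recording: 3.642 Mbps × 2400 s × 1.02 = 8915.6 Mb
Total: 213794.3 Mb = 26724.3 MB.
= 26.72 GB.

26.7 GB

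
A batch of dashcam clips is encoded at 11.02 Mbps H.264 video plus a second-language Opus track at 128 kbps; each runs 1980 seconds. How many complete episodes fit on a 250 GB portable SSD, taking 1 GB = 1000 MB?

Audio: 128 kbps = 0.128 Mbps.
Total bitrate: 11.148 Mbps.
Per item: 11.148 Mbps × 1980 s = 22,073 Mb = 2,759 MB.
Capacity: 250 GB = 2,000,000 Mb; 90.61 items → 90 complete.

90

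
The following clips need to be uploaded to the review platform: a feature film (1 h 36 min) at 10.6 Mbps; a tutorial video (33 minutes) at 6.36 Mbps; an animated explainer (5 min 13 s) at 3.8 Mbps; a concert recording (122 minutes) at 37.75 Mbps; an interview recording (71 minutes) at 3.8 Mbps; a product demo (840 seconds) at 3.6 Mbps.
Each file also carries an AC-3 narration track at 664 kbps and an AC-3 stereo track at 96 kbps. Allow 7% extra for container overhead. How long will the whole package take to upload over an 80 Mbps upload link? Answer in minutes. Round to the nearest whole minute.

Audio total: 664 + 96 = 760 kbps = 0.760 Mbps.
feature film: 11.360 Mbps × 5760 s × 1.07 = 70014.0 Mb
tutorial video: 7.120 Mbps × 1980 s × 1.07 = 15084.4 Mb
animated explainer: 4.560 Mbps × 313 s × 1.07 = 1527.2 Mb
concert recording: 38.510 Mbps × 7320 s × 1.07 = 301625.7 Mb
interview recording: 4.560 Mbps × 4260 s × 1.07 = 20785.4 Mb
product demo: 4.360 Mbps × 840 s × 1.07 = 3918.8 Mb
Total: 412955.5 Mb = 51619.4 MB.
At 80 Mbps: 412955.5 / 80 = 5162 s ≈ 86 minutes.

86 minutes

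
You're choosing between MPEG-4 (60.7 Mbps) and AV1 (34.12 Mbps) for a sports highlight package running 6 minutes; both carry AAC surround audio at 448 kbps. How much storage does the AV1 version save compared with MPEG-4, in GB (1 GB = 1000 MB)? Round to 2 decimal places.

6 min = 360 s
Audio: 448 kbps = 0.448 Mbps.
MPEG-4: 61.148 Mbps × 360 s = 22013.3 Mb = 2.752 GB.
AV1: 34.568 Mbps × 360 s = 12444.5 Mb = 1.556 GB.
Saving: 2.752 − 1.556 = 1.196 GB.

1.20 GB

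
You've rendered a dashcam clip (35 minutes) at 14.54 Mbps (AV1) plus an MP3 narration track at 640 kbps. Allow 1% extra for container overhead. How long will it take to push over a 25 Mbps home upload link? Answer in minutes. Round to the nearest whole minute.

35 min = 2100 s
Audio: 640 kbps = 0.640 Mbps.
Total bitrate: 15.180 Mbps.
File: 15.180 Mbps × 2100 s = 31878.0 Mb.
With 1% container overhead: ×1.01. → 32196.8 Mb.
At 25 Mbps: 32196.8 / 25 = 1287.9 s ≈ 21.5 minutes.

21 minutes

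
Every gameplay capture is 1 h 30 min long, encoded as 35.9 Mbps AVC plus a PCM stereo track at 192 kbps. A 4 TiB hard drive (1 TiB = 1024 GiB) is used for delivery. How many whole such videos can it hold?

1 h 30 min = 90 min = 5400 s
Audio: 192 kbps = 0.192 Mbps.
Total bitrate: 36.092 Mbps.
Per item: 36.092 Mbps × 5400 s = 194,897 Mb = 24,362 MB.
Capacity: 4 TiB = 35,184,372 Mb; 180.53 items → 180 complete.

180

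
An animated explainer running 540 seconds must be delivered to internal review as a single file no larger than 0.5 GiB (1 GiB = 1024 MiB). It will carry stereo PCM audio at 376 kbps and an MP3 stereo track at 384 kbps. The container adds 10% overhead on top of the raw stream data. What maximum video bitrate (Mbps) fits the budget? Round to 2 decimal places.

6.47 Mbps

Budget: 0.5 GiB = 4295.0 Mb.
Stream payload after overhead: 4295.0 / 1.10 = 3904.5 Mb.
Total bitrate budget: 3904.5 Mb / 540 s = 7.231 Mbps.
Audio total: 376 + 384 = 760 kbps = 0.760 Mbps.
Video: 7.231 − 0.760 = 6.471 Mbps.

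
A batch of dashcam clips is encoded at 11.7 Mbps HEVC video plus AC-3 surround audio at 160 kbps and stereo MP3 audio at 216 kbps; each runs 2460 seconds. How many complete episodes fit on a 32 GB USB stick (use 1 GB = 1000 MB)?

Audio total: 160 + 216 = 376 kbps = 0.376 Mbps.
Total bitrate: 12.076 Mbps.
Per item: 12.076 Mbps × 2460 s = 29,707 Mb = 3,713 MB.
Capacity: 32 GB = 256,000 Mb; 8.62 items → 8 complete.

8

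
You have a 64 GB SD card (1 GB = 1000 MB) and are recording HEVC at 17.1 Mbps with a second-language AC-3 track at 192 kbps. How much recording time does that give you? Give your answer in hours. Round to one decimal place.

Audio: 192 kbps = 0.192 Mbps.
Total bitrate: 17.1 + 0.192 = 17.292 Mbps.
Capacity: 64 GB = 512,000 Mb.
Recording time: 512,000 / 17.292 = 29,609 s ≈ 8.22 hours.

8.2 hours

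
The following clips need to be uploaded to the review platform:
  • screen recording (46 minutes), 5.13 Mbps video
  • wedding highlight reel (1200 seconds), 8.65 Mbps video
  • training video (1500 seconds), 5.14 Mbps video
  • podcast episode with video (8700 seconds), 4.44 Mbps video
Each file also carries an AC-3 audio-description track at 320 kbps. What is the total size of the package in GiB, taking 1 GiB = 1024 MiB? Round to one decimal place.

Audio: 320 kbps = 0.320 Mbps.
screen recording: 5.450 Mbps × 2760 s = 15042.0 Mb
wedding highlight reel: 8.970 Mbps × 1200 s = 10764.0 Mb
training video: 5.460 Mbps × 1500 s = 8190.0 Mb
podcast episode with video: 4.760 Mbps × 8700 s = 41412.0 Mb
Total: 75408.0 Mb = 9426.0 MB.
= 8.779 GiB.

8.8 GiB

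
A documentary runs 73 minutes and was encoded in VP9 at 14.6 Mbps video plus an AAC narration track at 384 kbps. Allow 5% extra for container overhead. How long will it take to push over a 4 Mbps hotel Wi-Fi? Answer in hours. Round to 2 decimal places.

73 min = 4380 s
Audio: 384 kbps = 0.384 Mbps.
Total bitrate: 14.984 Mbps.
File: 14.984 Mbps × 4380 s = 65629.9 Mb.
With 5% container overhead: ×1.05. → 68911.4 Mb.
At 4 Mbps: 68911.4 / 4 = 17227.9 s ≈ 4.79 hours.

4.79 hours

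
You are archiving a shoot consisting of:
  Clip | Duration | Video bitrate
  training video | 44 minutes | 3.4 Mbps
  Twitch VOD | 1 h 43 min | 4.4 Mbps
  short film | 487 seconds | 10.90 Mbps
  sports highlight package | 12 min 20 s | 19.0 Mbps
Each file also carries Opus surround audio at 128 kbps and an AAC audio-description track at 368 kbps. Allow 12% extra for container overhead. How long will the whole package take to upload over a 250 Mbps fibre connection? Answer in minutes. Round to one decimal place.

Audio total: 128 + 368 = 496 kbps = 0.496 Mbps.
training video: 3.896 Mbps × 2640 s × 1.12 = 11519.7 Mb
Twitch VOD: 4.896 Mbps × 6180 s × 1.12 = 33888.2 Mb
short film: 11.396 Mbps × 487 s × 1.12 = 6215.8 Mb
sports highlight package: 19.496 Mbps × 740 s × 1.12 = 16158.3 Mb
Total: 67782.0 Mb = 8472.7 MB.
At 250 Mbps: 67782.0 / 250 = 271 s ≈ 4.52 minutes.

4.5 minutes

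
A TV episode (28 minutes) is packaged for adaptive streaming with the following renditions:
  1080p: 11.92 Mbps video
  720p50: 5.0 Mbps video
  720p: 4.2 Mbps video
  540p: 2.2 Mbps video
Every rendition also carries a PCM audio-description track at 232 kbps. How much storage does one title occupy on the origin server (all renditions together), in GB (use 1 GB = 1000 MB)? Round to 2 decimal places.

5.09 GB

28 min = 1680 s
Audio: 232 kbps = 0.232 Mbps.
Sum of rendition bitrates: (11.92+0.232) + (5.0+0.232) + (4.2+0.232) + (2.2+0.232) = 24.248 Mbps.
× 1680 s = 40,737 Mb = 5,092 MB = 5.092 GB.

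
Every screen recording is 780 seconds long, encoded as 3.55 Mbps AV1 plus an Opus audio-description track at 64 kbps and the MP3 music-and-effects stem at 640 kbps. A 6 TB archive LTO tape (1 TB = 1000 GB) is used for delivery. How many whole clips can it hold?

14466

Audio total: 64 + 640 = 704 kbps = 0.704 Mbps.
Total bitrate: 4.254 Mbps.
Per item: 4.254 Mbps × 780 s = 3,318 Mb = 414.8 MB.
Capacity: 6 TB = 48,000,000 Mb; 14466.02 items → 14466 complete.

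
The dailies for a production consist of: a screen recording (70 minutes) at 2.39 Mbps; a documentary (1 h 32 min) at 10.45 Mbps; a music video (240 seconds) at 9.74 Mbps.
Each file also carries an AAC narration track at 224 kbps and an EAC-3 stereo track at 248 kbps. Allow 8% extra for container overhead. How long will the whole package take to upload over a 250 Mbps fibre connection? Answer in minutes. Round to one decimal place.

5.4 minutes

Audio total: 224 + 248 = 472 kbps = 0.472 Mbps.
screen recording: 2.862 Mbps × 4200 s × 1.08 = 12982.0 Mb
documentary: 10.922 Mbps × 5520 s × 1.08 = 65112.6 Mb
music video: 10.212 Mbps × 240 s × 1.08 = 2647.0 Mb
Total: 80741.6 Mb = 10092.7 MB.
At 250 Mbps: 80741.6 / 250 = 323 s ≈ 5.38 minutes.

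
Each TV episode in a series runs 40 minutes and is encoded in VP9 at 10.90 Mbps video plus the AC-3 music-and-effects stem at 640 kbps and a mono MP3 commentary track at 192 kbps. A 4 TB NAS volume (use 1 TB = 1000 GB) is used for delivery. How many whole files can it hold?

40 min = 2400 s
Audio total: 640 + 192 = 832 kbps = 0.832 Mbps.
Total bitrate: 11.732 Mbps.
Per item: 11.732 Mbps × 2400 s = 28,157 Mb = 3,520 MB.
Capacity: 4 TB = 32,000,000 Mb; 1136.49 items → 1136 complete.

1136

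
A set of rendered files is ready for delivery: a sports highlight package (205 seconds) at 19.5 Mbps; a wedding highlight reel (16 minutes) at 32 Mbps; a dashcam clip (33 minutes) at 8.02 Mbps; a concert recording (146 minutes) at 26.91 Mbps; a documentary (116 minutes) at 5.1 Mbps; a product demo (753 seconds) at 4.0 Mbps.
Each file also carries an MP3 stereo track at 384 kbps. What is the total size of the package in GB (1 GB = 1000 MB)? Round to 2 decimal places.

41.55 GB

Audio: 384 kbps = 0.384 Mbps.
sports highlight package: 19.884 Mbps × 205 s = 4076.2 Mb
wedding highlight reel: 32.384 Mbps × 960 s = 31088.6 Mb
dashcam clip: 8.404 Mbps × 1980 s = 16639.9 Mb
concert recording: 27.294 Mbps × 8760 s = 239095.4 Mb
documentary: 5.484 Mbps × 6960 s = 38168.6 Mb
product demo: 4.384 Mbps × 753 s = 3301.2 Mb
Total: 332370.0 Mb = 41546.3 MB.
= 41.55 GB.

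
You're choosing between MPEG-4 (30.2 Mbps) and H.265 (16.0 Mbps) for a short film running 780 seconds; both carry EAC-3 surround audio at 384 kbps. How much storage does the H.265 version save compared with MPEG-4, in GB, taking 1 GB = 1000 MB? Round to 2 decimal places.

1.38 GB

Audio: 384 kbps = 0.384 Mbps.
MPEG-4: 30.584 Mbps × 780 s = 23855.5 Mb = 2.982 GB.
H.265: 16.384 Mbps × 780 s = 12779.5 Mb = 1.597 GB.
Saving: 2.982 − 1.597 = 1.385 GB.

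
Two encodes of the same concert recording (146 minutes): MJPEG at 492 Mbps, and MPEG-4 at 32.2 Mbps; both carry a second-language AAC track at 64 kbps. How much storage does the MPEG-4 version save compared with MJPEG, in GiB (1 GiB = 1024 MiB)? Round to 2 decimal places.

146 min = 8760 s
Audio: 64 kbps = 0.064 Mbps.
MJPEG: 492.064 Mbps × 8760 s = 4310480.6 Mb = 501.806 GiB.
MPEG-4: 32.264 Mbps × 8760 s = 282632.6 Mb = 32.903 GiB.
Saving: 501.806 − 32.903 = 468.903 GiB.

468.90 GiB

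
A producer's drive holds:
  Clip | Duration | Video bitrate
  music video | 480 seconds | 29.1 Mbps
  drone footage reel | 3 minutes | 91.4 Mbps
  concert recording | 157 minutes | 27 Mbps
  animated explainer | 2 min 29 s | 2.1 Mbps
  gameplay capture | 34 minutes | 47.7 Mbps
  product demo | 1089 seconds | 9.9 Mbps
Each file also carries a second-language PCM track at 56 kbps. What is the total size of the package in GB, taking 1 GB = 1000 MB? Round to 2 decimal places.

Audio: 56 kbps = 0.056 Mbps.
music video: 29.156 Mbps × 480 s = 13994.9 Mb
drone footage reel: 91.456 Mbps × 180 s = 16462.1 Mb
concert recording: 27.056 Mbps × 9420 s = 254867.5 Mb
animated explainer: 2.156 Mbps × 149 s = 321.2 Mb
gameplay capture: 47.756 Mbps × 2040 s = 97422.2 Mb
product demo: 9.956 Mbps × 1089 s = 10842.1 Mb
Total: 393910.0 Mb = 49238.8 MB.
= 49.24 GB.

49.24 GB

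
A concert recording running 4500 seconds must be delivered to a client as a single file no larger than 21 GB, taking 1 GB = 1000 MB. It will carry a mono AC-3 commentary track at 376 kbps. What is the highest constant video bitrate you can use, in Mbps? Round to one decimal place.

Budget: 21 GB = 168000.0 Mb.
Total bitrate budget: 168000.0 Mb / 4500 s = 37.333 Mbps.
Audio: 376 kbps = 0.376 Mbps.
Video: 37.333 − 0.376 = 36.957 Mbps.

37.0 Mbps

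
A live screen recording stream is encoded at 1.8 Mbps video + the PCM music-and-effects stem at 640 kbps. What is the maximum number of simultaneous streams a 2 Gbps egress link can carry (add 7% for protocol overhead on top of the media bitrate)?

766

Audio: 640 kbps = 0.640 Mbps.
Per-viewer media rate: 2.440 Mbps.
On the wire with 7% overhead: 2.611 Mbps.
2 Gbps = 2,000 Mbps; 2,000 / 2.611 = 766.05 → 766 viewers.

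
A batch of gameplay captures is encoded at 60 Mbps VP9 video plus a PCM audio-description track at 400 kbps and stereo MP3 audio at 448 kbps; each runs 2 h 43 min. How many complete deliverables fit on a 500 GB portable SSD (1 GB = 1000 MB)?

6

2 h 43 min = 163 min = 9780 s
Audio total: 400 + 448 = 848 kbps = 0.848 Mbps.
Total bitrate: 60.848 Mbps.
Per item: 60.848 Mbps × 9780 s = 595,093 Mb = 74,387 MB.
Capacity: 500 GB = 4,000,000 Mb; 6.72 items → 6 complete.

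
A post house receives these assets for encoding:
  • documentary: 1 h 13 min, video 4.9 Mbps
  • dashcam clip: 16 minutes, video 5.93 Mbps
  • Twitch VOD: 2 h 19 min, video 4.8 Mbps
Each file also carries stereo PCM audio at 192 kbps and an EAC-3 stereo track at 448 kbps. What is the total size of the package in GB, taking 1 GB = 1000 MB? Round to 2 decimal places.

9.49 GB

Audio total: 192 + 448 = 640 kbps = 0.640 Mbps.
documentary: 5.540 Mbps × 4380 s = 24265.2 Mb
dashcam clip: 6.570 Mbps × 960 s = 6307.2 Mb
Twitch VOD: 5.440 Mbps × 8340 s = 45369.6 Mb
Total: 75942.0 Mb = 9492.8 MB.
= 9.493 GB.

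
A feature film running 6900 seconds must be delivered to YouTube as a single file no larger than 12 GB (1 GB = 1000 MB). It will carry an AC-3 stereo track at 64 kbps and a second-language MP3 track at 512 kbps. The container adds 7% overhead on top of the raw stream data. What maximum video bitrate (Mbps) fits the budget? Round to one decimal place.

Budget: 12 GB = 96000.0 Mb.
Stream payload after overhead: 96000.0 / 1.07 = 89719.6 Mb.
Total bitrate budget: 89719.6 Mb / 6900 s = 13.003 Mbps.
Audio total: 64 + 512 = 576 kbps = 0.576 Mbps.
Video: 13.003 − 0.576 = 12.427 Mbps.

12.4 Mbps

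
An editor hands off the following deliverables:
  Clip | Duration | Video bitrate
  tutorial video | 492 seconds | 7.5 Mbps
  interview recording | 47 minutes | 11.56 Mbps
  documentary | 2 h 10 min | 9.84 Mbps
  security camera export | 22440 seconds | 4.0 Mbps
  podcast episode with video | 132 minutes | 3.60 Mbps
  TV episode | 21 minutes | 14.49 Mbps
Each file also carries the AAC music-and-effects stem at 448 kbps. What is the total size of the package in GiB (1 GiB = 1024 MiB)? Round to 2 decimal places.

Audio: 448 kbps = 0.448 Mbps.
tutorial video: 7.948 Mbps × 492 s = 3910.4 Mb
interview recording: 12.008 Mbps × 2820 s = 33862.6 Mb
documentary: 10.288 Mbps × 7800 s = 80246.4 Mb
security camera export: 4.448 Mbps × 22440 s = 99813.1 Mb
podcast episode with video: 4.048 Mbps × 7920 s = 32060.2 Mb
TV episode: 14.938 Mbps × 1260 s = 18821.9 Mb
Total: 268714.5 Mb = 33589.3 MB.
= 31.28 GiB.

31.28 GiB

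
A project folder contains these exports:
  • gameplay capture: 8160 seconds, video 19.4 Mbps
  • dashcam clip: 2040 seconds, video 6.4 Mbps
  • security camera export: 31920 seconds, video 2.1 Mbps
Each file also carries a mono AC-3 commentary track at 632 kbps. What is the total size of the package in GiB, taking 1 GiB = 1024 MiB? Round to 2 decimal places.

30.85 GiB

Audio: 632 kbps = 0.632 Mbps.
gameplay capture: 20.032 Mbps × 8160 s = 163461.1 Mb
dashcam clip: 7.032 Mbps × 2040 s = 14345.3 Mb
security camera export: 2.732 Mbps × 31920 s = 87205.4 Mb
Total: 265011.8 Mb = 33126.5 MB.
= 30.85 GiB.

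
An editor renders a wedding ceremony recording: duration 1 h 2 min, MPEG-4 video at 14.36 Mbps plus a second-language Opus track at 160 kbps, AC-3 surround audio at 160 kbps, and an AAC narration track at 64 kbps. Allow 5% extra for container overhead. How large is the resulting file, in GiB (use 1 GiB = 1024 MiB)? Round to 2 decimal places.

1 h 2 min = 62 min = 3720 s
Audio total: 160 + 160 + 64 = 384 kbps = 0.384 Mbps.
Total bitrate: 14.36 + 0.384 = 14.744 Mbps.
Stream data: 14.744 Mbps × 3720 s = 54847.7 Mb.
With 5% container overhead: ×1.05.
57,590 Mb = 7,198,758,000 bytes ÷ 1,073,741,824 = 6.704 GiB.

6.70 GiB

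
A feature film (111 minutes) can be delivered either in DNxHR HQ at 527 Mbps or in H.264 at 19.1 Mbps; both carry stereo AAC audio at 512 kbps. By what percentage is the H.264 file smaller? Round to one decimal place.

96.3%

111 min = 6660 s
Audio: 512 kbps = 0.512 Mbps.
DNxHR HQ: 527.512 Mbps × 6660 s = 3513229.9 Mb = 408.994 GiB.
H.264: 19.612 Mbps × 6660 s = 130615.9 Mb = 15.206 GiB.
Reduction: (1 − 15.206/408.994) × 100 = 96.28%.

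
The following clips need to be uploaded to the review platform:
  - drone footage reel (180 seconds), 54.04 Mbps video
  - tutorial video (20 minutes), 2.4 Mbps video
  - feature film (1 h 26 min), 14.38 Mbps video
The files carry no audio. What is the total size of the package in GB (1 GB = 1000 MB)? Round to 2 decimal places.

drone footage reel: 54.040 Mbps × 180 s = 9727.2 Mb
tutorial video: 2.400 Mbps × 1200 s = 2880.0 Mb
feature film: 14.380 Mbps × 5160 s = 74200.8 Mb
Total: 86808.0 Mb = 10851.0 MB.
= 10.85 GB.

10.85 GB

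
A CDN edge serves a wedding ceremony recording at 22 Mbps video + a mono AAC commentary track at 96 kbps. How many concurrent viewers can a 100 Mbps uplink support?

4

Audio: 96 kbps = 0.096 Mbps.
Per-viewer media rate: 22.096 Mbps.
100 Mbps = 100.0 Mbps; 100.0 / 22.096 = 4.53 → 4 viewers.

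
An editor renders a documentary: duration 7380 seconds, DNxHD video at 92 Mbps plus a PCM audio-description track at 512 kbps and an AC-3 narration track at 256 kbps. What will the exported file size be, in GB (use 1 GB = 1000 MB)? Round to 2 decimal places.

Audio total: 512 + 256 = 768 kbps = 0.768 Mbps.
Total bitrate: 92 + 0.768 = 92.768 Mbps.
Stream data: 92.768 Mbps × 7380 s = 684627.8 Mb.
684,628 Mb ÷ 8 = 85,578 MB → 85.58 GB.

85.58 GB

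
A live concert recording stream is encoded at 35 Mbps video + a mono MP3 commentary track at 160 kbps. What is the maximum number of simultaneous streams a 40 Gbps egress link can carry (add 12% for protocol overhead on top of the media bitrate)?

Audio: 160 kbps = 0.160 Mbps.
Per-viewer media rate: 35.160 Mbps.
On the wire with 12% overhead: 39.379 Mbps.
40 Gbps = 40,000 Mbps; 40,000 / 39.379 = 1015.76 → 1015 viewers.

1015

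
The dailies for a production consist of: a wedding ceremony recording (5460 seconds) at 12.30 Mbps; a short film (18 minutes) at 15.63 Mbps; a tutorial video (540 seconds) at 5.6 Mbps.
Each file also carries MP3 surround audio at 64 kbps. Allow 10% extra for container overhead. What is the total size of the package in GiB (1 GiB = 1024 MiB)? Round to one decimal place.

Audio: 64 kbps = 0.064 Mbps.
wedding ceremony recording: 12.364 Mbps × 5460 s × 1.10 = 74258.2 Mb
short film: 15.694 Mbps × 1080 s × 1.10 = 18644.5 Mb
tutorial video: 5.664 Mbps × 540 s × 1.10 = 3364.4 Mb
Total: 96267.1 Mb = 12033.4 MB.
= 11.21 GiB.

11.2 GiB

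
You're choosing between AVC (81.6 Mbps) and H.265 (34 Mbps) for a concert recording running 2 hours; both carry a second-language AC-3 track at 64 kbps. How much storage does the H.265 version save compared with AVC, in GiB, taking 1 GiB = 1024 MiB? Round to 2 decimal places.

39.90 GiB

2 h = 7200 s
Audio: 64 kbps = 0.064 Mbps.
AVC: 81.664 Mbps × 7200 s = 587980.8 Mb = 68.450 GiB.
H.265: 34.064 Mbps × 7200 s = 245260.8 Mb = 28.552 GiB.
Saving: 68.450 − 28.552 = 39.898 GiB.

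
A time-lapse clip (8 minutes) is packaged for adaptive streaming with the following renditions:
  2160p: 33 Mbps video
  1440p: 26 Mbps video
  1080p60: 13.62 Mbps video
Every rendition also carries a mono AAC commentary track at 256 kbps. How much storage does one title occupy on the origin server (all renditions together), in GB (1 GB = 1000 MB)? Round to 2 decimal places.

8 min = 480 s
Audio: 256 kbps = 0.256 Mbps.
Sum of rendition bitrates: (33+0.256) + (26+0.256) + (13.62+0.256) = 73.388 Mbps.
× 480 s = 35,226 Mb = 4,403 MB = 4.403 GB.

4.40 GB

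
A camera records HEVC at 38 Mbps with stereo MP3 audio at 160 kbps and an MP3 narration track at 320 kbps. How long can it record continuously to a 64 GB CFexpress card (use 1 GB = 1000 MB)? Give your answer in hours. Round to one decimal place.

3.7 hours

Audio total: 160 + 320 = 480 kbps = 0.480 Mbps.
Total bitrate: 38 + 0.480 = 38.480 Mbps.
Capacity: 64 GB = 512,000 Mb.
Recording time: 512,000 / 38.480 = 13,306 s ≈ 3.70 hours.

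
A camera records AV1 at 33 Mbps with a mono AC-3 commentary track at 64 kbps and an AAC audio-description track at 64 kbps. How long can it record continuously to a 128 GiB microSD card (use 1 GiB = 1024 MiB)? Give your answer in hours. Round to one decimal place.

9.2 hours

Audio total: 64 + 64 = 128 kbps = 0.128 Mbps.
Total bitrate: 33 + 0.128 = 33.128 Mbps.
Capacity: 128 GiB = 1,099,512 Mb.
Recording time: 1,099,512 / 33.128 = 33,190 s ≈ 9.22 hours.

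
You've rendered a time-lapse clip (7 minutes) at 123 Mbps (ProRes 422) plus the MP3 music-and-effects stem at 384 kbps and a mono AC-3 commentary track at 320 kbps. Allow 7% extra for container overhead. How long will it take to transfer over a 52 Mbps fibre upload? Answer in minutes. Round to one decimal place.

17.8 minutes

7 min = 420 s
Audio total: 384 + 320 = 704 kbps = 0.704 Mbps.
Total bitrate: 123.704 Mbps.
File: 123.704 Mbps × 420 s = 51955.7 Mb.
With 7% container overhead: ×1.07. → 55592.6 Mb.
At 52 Mbps: 55592.6 / 52 = 1069.1 s ≈ 17.8 minutes.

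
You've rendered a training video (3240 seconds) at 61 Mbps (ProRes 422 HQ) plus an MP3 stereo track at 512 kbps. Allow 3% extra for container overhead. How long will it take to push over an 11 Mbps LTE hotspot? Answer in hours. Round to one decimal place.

5.2 hours

Audio: 512 kbps = 0.512 Mbps.
Total bitrate: 61.512 Mbps.
File: 61.512 Mbps × 3240 s = 199298.9 Mb.
With 3% container overhead: ×1.03. → 205277.8 Mb.
At 11 Mbps: 205277.8 / 11 = 18661.6 s ≈ 5.18 hours.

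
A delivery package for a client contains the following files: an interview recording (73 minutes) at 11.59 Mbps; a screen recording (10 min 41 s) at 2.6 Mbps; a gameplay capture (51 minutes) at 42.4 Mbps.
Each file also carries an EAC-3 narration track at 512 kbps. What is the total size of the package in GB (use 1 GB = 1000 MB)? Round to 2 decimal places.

23.29 GB

Audio: 512 kbps = 0.512 Mbps.
interview recording: 12.102 Mbps × 4380 s = 53006.8 Mb
screen recording: 3.112 Mbps × 641 s = 1994.8 Mb
gameplay capture: 42.912 Mbps × 3060 s = 131310.7 Mb
Total: 186312.3 Mb = 23289.0 MB.
= 23.29 GB.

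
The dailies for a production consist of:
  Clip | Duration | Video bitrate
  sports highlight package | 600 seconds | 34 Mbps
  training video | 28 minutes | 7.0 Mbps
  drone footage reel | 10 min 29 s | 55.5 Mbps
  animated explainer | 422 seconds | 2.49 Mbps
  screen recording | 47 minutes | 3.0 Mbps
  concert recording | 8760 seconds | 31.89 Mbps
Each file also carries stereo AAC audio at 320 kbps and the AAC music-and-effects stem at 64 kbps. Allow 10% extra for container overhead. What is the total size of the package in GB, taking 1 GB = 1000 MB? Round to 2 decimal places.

49.73 GB

Audio total: 320 + 64 = 384 kbps = 0.384 Mbps.
sports highlight package: 34.384 Mbps × 600 s × 1.10 = 22693.4 Mb
training video: 7.384 Mbps × 1680 s × 1.10 = 13645.6 Mb
drone footage reel: 55.884 Mbps × 629 s × 1.10 = 38666.1 Mb
animated explainer: 2.874 Mbps × 422 s × 1.10 = 1334.1 Mb
screen recording: 3.384 Mbps × 2820 s × 1.10 = 10497.2 Mb
concert recording: 32.274 Mbps × 8760 s × 1.10 = 310992.3 Mb
Total: 397828.8 Mb = 49728.6 MB.
= 49.73 GB.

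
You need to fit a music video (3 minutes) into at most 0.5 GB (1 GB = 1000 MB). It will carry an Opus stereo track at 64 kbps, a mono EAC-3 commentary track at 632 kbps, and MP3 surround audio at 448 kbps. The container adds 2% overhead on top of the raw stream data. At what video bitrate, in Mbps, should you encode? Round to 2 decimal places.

Budget: 0.5 GB = 4000.0 Mb.
Stream payload after overhead: 4000.0 / 1.02 = 3921.6 Mb.
3 min = 180 s
Total bitrate budget: 3921.6 Mb / 180 s = 21.786 Mbps.
Audio total: 64 + 632 + 448 = 1144 kbps = 1.144 Mbps.
Video: 21.786 − 1.144 = 20.642 Mbps.

20.64 Mbps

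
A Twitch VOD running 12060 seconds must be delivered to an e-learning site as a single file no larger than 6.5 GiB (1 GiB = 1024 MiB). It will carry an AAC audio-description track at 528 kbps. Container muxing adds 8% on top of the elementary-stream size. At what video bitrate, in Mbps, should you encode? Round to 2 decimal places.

Budget: 6.5 GiB = 55834.6 Mb.
Stream payload after overhead: 55834.6 / 1.08 = 51698.7 Mb.
Total bitrate budget: 51698.7 Mb / 12060 s = 4.287 Mbps.
Audio: 528 kbps = 0.528 Mbps.
Video: 4.287 − 0.528 = 3.759 Mbps.

3.76 Mbps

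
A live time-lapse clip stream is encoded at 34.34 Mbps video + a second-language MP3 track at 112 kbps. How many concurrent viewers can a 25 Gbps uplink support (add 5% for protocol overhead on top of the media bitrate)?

Audio: 112 kbps = 0.112 Mbps.
Per-viewer media rate: 34.452 Mbps.
On the wire with 5% overhead: 36.175 Mbps.
25 Gbps = 25,000 Mbps; 25,000 / 36.175 = 691.09 → 691 viewers.

691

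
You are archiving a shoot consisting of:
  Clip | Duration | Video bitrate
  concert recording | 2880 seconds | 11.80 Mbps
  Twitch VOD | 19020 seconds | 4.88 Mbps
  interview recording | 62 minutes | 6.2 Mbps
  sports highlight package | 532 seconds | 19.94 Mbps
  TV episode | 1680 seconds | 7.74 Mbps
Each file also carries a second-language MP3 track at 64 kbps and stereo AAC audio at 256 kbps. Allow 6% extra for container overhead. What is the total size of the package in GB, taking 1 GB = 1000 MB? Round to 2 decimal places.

24.17 GB

Audio total: 64 + 256 = 320 kbps = 0.320 Mbps.
concert recording: 12.120 Mbps × 2880 s × 1.06 = 36999.9 Mb
Twitch VOD: 5.200 Mbps × 19020 s × 1.06 = 104838.2 Mb
interview recording: 6.520 Mbps × 3720 s × 1.06 = 25709.7 Mb
sports highlight package: 20.260 Mbps × 532 s × 1.06 = 11425.0 Mb
TV episode: 8.060 Mbps × 1680 s × 1.06 = 14353.2 Mb
Total: 193326.1 Mb = 24165.8 MB.
= 24.17 GB.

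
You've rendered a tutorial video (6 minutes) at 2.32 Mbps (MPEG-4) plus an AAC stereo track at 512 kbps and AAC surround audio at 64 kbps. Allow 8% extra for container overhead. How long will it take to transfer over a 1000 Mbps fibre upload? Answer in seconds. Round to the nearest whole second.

1 seconds

6 min = 360 s
Audio total: 512 + 64 = 576 kbps = 0.576 Mbps.
Total bitrate: 2.896 Mbps.
File: 2.896 Mbps × 360 s = 1042.6 Mb.
With 8% container overhead: ×1.08. → 1126.0 Mb.
At 1000 Mbps: 1126.0 / 1000 = 1.1 s ≈ 1.13 seconds.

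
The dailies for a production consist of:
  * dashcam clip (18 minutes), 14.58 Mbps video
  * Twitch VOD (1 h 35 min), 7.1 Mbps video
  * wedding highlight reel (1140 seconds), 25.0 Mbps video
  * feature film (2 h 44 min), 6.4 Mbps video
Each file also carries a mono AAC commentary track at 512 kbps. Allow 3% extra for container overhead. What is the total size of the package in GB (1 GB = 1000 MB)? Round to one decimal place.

20.2 GB

Audio: 512 kbps = 0.512 Mbps.
dashcam clip: 15.092 Mbps × 1080 s × 1.03 = 16788.3 Mb
Twitch VOD: 7.612 Mbps × 5700 s × 1.03 = 44690.1 Mb
wedding highlight reel: 25.512 Mbps × 1140 s × 1.03 = 29956.2 Mb
feature film: 6.912 Mbps × 9840 s × 1.03 = 70054.5 Mb
Total: 161489.1 Mb = 20186.1 MB.
= 20.19 GB.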